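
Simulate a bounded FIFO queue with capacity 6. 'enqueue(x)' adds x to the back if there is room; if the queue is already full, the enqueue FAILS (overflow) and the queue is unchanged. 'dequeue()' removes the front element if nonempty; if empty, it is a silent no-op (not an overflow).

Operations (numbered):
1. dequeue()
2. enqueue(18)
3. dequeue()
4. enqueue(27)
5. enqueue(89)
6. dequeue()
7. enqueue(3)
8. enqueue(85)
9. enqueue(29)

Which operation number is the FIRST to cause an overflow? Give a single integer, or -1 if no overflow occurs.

1. dequeue(): empty, no-op, size=0
2. enqueue(18): size=1
3. dequeue(): size=0
4. enqueue(27): size=1
5. enqueue(89): size=2
6. dequeue(): size=1
7. enqueue(3): size=2
8. enqueue(85): size=3
9. enqueue(29): size=4

Answer: -1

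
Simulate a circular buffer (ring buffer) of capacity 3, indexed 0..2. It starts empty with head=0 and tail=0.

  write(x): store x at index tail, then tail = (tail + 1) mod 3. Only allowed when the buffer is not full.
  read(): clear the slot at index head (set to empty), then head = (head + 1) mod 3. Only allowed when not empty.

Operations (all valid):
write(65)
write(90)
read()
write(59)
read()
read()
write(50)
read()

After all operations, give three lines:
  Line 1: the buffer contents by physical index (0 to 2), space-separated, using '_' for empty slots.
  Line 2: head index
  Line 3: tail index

Answer: _ _ _
1
1

Derivation:
write(65): buf=[65 _ _], head=0, tail=1, size=1
write(90): buf=[65 90 _], head=0, tail=2, size=2
read(): buf=[_ 90 _], head=1, tail=2, size=1
write(59): buf=[_ 90 59], head=1, tail=0, size=2
read(): buf=[_ _ 59], head=2, tail=0, size=1
read(): buf=[_ _ _], head=0, tail=0, size=0
write(50): buf=[50 _ _], head=0, tail=1, size=1
read(): buf=[_ _ _], head=1, tail=1, size=0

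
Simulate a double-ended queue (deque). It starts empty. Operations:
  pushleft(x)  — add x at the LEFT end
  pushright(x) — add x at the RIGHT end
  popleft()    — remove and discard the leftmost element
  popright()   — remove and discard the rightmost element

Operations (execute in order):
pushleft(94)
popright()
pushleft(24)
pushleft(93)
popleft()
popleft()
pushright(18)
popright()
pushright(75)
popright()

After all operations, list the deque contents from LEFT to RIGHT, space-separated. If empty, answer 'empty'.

pushleft(94): [94]
popright(): []
pushleft(24): [24]
pushleft(93): [93, 24]
popleft(): [24]
popleft(): []
pushright(18): [18]
popright(): []
pushright(75): [75]
popright(): []

Answer: empty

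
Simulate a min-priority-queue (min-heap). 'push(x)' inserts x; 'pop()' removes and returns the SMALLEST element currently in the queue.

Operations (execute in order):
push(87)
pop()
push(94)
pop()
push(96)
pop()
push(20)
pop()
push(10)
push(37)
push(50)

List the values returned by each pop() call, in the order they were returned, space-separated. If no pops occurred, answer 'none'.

push(87): heap contents = [87]
pop() → 87: heap contents = []
push(94): heap contents = [94]
pop() → 94: heap contents = []
push(96): heap contents = [96]
pop() → 96: heap contents = []
push(20): heap contents = [20]
pop() → 20: heap contents = []
push(10): heap contents = [10]
push(37): heap contents = [10, 37]
push(50): heap contents = [10, 37, 50]

Answer: 87 94 96 20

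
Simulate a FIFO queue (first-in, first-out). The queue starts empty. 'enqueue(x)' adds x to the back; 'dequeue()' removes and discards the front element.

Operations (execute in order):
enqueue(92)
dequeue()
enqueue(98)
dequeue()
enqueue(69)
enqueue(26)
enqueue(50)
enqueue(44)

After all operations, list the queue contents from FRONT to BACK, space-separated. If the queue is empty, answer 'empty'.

Answer: 69 26 50 44

Derivation:
enqueue(92): [92]
dequeue(): []
enqueue(98): [98]
dequeue(): []
enqueue(69): [69]
enqueue(26): [69, 26]
enqueue(50): [69, 26, 50]
enqueue(44): [69, 26, 50, 44]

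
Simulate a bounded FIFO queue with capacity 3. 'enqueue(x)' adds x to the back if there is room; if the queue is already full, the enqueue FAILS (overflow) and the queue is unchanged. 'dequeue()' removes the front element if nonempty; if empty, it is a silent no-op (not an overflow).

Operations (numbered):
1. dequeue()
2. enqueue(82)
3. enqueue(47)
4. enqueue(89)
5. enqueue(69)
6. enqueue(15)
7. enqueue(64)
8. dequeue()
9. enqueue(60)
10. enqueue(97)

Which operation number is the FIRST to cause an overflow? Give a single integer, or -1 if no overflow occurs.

1. dequeue(): empty, no-op, size=0
2. enqueue(82): size=1
3. enqueue(47): size=2
4. enqueue(89): size=3
5. enqueue(69): size=3=cap → OVERFLOW (fail)
6. enqueue(15): size=3=cap → OVERFLOW (fail)
7. enqueue(64): size=3=cap → OVERFLOW (fail)
8. dequeue(): size=2
9. enqueue(60): size=3
10. enqueue(97): size=3=cap → OVERFLOW (fail)

Answer: 5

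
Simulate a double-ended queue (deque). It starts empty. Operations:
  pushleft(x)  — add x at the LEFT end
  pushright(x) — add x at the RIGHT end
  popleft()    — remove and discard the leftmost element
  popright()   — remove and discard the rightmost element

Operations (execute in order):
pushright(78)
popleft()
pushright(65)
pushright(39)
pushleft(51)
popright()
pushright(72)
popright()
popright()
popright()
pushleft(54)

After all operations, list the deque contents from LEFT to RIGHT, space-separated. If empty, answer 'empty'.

pushright(78): [78]
popleft(): []
pushright(65): [65]
pushright(39): [65, 39]
pushleft(51): [51, 65, 39]
popright(): [51, 65]
pushright(72): [51, 65, 72]
popright(): [51, 65]
popright(): [51]
popright(): []
pushleft(54): [54]

Answer: 54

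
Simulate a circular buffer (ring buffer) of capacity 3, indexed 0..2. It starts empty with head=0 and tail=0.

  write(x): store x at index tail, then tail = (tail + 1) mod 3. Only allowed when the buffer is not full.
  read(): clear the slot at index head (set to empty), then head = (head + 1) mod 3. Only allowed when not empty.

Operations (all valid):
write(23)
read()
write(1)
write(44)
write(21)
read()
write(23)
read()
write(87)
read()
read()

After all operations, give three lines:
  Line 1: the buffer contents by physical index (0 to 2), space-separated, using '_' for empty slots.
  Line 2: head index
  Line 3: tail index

Answer: _ _ 87
2
0

Derivation:
write(23): buf=[23 _ _], head=0, tail=1, size=1
read(): buf=[_ _ _], head=1, tail=1, size=0
write(1): buf=[_ 1 _], head=1, tail=2, size=1
write(44): buf=[_ 1 44], head=1, tail=0, size=2
write(21): buf=[21 1 44], head=1, tail=1, size=3
read(): buf=[21 _ 44], head=2, tail=1, size=2
write(23): buf=[21 23 44], head=2, tail=2, size=3
read(): buf=[21 23 _], head=0, tail=2, size=2
write(87): buf=[21 23 87], head=0, tail=0, size=3
read(): buf=[_ 23 87], head=1, tail=0, size=2
read(): buf=[_ _ 87], head=2, tail=0, size=1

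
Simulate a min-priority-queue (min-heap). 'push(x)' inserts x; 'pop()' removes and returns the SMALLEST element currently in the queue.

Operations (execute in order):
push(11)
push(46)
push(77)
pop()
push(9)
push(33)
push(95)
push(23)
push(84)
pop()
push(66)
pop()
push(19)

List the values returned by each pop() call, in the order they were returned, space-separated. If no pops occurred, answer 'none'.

Answer: 11 9 23

Derivation:
push(11): heap contents = [11]
push(46): heap contents = [11, 46]
push(77): heap contents = [11, 46, 77]
pop() → 11: heap contents = [46, 77]
push(9): heap contents = [9, 46, 77]
push(33): heap contents = [9, 33, 46, 77]
push(95): heap contents = [9, 33, 46, 77, 95]
push(23): heap contents = [9, 23, 33, 46, 77, 95]
push(84): heap contents = [9, 23, 33, 46, 77, 84, 95]
pop() → 9: heap contents = [23, 33, 46, 77, 84, 95]
push(66): heap contents = [23, 33, 46, 66, 77, 84, 95]
pop() → 23: heap contents = [33, 46, 66, 77, 84, 95]
push(19): heap contents = [19, 33, 46, 66, 77, 84, 95]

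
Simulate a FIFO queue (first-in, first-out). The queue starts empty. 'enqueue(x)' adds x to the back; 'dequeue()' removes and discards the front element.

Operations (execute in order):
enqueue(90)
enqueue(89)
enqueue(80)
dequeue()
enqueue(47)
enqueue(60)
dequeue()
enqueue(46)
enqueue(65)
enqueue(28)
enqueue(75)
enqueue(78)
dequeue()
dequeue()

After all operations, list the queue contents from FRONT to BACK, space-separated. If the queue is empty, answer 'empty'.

Answer: 60 46 65 28 75 78

Derivation:
enqueue(90): [90]
enqueue(89): [90, 89]
enqueue(80): [90, 89, 80]
dequeue(): [89, 80]
enqueue(47): [89, 80, 47]
enqueue(60): [89, 80, 47, 60]
dequeue(): [80, 47, 60]
enqueue(46): [80, 47, 60, 46]
enqueue(65): [80, 47, 60, 46, 65]
enqueue(28): [80, 47, 60, 46, 65, 28]
enqueue(75): [80, 47, 60, 46, 65, 28, 75]
enqueue(78): [80, 47, 60, 46, 65, 28, 75, 78]
dequeue(): [47, 60, 46, 65, 28, 75, 78]
dequeue(): [60, 46, 65, 28, 75, 78]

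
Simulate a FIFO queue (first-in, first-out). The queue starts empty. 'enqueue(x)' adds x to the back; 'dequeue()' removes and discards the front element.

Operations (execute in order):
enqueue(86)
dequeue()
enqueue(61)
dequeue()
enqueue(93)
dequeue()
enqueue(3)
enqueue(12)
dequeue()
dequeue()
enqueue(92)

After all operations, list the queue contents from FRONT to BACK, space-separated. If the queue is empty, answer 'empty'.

enqueue(86): [86]
dequeue(): []
enqueue(61): [61]
dequeue(): []
enqueue(93): [93]
dequeue(): []
enqueue(3): [3]
enqueue(12): [3, 12]
dequeue(): [12]
dequeue(): []
enqueue(92): [92]

Answer: 92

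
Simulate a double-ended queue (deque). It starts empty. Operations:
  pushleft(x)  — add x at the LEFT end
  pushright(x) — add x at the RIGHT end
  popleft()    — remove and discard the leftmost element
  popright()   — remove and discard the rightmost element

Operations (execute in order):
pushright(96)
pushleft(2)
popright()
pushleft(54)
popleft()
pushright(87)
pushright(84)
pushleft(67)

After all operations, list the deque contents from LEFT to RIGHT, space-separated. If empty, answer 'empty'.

Answer: 67 2 87 84

Derivation:
pushright(96): [96]
pushleft(2): [2, 96]
popright(): [2]
pushleft(54): [54, 2]
popleft(): [2]
pushright(87): [2, 87]
pushright(84): [2, 87, 84]
pushleft(67): [67, 2, 87, 84]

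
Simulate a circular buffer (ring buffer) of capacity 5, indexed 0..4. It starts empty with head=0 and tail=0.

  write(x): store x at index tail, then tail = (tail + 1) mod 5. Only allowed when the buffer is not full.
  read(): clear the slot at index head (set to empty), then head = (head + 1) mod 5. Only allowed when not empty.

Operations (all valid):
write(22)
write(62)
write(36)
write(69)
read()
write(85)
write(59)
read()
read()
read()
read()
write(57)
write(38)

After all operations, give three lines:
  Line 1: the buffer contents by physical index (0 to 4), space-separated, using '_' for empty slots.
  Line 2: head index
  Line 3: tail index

Answer: 59 57 38 _ _
0
3

Derivation:
write(22): buf=[22 _ _ _ _], head=0, tail=1, size=1
write(62): buf=[22 62 _ _ _], head=0, tail=2, size=2
write(36): buf=[22 62 36 _ _], head=0, tail=3, size=3
write(69): buf=[22 62 36 69 _], head=0, tail=4, size=4
read(): buf=[_ 62 36 69 _], head=1, tail=4, size=3
write(85): buf=[_ 62 36 69 85], head=1, tail=0, size=4
write(59): buf=[59 62 36 69 85], head=1, tail=1, size=5
read(): buf=[59 _ 36 69 85], head=2, tail=1, size=4
read(): buf=[59 _ _ 69 85], head=3, tail=1, size=3
read(): buf=[59 _ _ _ 85], head=4, tail=1, size=2
read(): buf=[59 _ _ _ _], head=0, tail=1, size=1
write(57): buf=[59 57 _ _ _], head=0, tail=2, size=2
write(38): buf=[59 57 38 _ _], head=0, tail=3, size=3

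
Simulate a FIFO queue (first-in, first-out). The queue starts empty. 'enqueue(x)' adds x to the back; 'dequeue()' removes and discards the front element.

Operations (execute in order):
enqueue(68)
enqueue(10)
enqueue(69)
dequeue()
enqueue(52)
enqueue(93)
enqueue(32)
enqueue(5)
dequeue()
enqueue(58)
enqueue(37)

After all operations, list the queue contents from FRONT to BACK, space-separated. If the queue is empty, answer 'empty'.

enqueue(68): [68]
enqueue(10): [68, 10]
enqueue(69): [68, 10, 69]
dequeue(): [10, 69]
enqueue(52): [10, 69, 52]
enqueue(93): [10, 69, 52, 93]
enqueue(32): [10, 69, 52, 93, 32]
enqueue(5): [10, 69, 52, 93, 32, 5]
dequeue(): [69, 52, 93, 32, 5]
enqueue(58): [69, 52, 93, 32, 5, 58]
enqueue(37): [69, 52, 93, 32, 5, 58, 37]

Answer: 69 52 93 32 5 58 37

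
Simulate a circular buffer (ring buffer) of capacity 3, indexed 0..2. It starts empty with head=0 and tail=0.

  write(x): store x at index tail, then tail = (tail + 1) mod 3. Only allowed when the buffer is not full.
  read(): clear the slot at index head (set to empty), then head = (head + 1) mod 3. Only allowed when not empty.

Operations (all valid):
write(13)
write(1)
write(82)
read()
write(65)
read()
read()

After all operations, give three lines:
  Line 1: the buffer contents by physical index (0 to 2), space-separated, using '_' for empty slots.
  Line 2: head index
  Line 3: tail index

write(13): buf=[13 _ _], head=0, tail=1, size=1
write(1): buf=[13 1 _], head=0, tail=2, size=2
write(82): buf=[13 1 82], head=0, tail=0, size=3
read(): buf=[_ 1 82], head=1, tail=0, size=2
write(65): buf=[65 1 82], head=1, tail=1, size=3
read(): buf=[65 _ 82], head=2, tail=1, size=2
read(): buf=[65 _ _], head=0, tail=1, size=1

Answer: 65 _ _
0
1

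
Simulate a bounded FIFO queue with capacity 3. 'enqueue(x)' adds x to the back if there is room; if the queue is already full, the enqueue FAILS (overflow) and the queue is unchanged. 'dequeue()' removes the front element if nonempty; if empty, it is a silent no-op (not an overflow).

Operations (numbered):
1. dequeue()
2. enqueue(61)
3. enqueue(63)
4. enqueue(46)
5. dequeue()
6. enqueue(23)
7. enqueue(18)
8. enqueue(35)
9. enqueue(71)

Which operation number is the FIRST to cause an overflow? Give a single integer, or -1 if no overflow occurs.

Answer: 7

Derivation:
1. dequeue(): empty, no-op, size=0
2. enqueue(61): size=1
3. enqueue(63): size=2
4. enqueue(46): size=3
5. dequeue(): size=2
6. enqueue(23): size=3
7. enqueue(18): size=3=cap → OVERFLOW (fail)
8. enqueue(35): size=3=cap → OVERFLOW (fail)
9. enqueue(71): size=3=cap → OVERFLOW (fail)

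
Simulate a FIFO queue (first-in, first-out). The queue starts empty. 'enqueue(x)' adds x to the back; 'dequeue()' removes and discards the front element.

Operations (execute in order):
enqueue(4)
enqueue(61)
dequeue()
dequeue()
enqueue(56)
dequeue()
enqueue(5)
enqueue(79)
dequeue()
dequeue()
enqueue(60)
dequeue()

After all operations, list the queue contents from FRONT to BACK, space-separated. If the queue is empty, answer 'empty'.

enqueue(4): [4]
enqueue(61): [4, 61]
dequeue(): [61]
dequeue(): []
enqueue(56): [56]
dequeue(): []
enqueue(5): [5]
enqueue(79): [5, 79]
dequeue(): [79]
dequeue(): []
enqueue(60): [60]
dequeue(): []

Answer: empty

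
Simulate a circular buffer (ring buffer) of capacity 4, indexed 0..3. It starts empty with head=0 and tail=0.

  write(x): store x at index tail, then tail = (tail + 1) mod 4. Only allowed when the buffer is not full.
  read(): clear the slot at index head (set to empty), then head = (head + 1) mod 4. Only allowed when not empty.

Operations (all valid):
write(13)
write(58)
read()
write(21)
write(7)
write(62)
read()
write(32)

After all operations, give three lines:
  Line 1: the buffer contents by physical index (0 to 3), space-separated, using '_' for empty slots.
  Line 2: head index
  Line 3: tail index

write(13): buf=[13 _ _ _], head=0, tail=1, size=1
write(58): buf=[13 58 _ _], head=0, tail=2, size=2
read(): buf=[_ 58 _ _], head=1, tail=2, size=1
write(21): buf=[_ 58 21 _], head=1, tail=3, size=2
write(7): buf=[_ 58 21 7], head=1, tail=0, size=3
write(62): buf=[62 58 21 7], head=1, tail=1, size=4
read(): buf=[62 _ 21 7], head=2, tail=1, size=3
write(32): buf=[62 32 21 7], head=2, tail=2, size=4

Answer: 62 32 21 7
2
2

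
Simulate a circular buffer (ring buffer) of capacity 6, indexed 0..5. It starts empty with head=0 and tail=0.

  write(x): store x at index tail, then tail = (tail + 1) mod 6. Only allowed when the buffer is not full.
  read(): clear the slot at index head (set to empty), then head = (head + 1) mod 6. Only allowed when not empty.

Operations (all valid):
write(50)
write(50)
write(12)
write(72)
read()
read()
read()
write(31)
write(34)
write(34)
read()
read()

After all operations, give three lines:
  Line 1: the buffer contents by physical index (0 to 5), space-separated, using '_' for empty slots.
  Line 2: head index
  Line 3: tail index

Answer: 34 _ _ _ _ 34
5
1

Derivation:
write(50): buf=[50 _ _ _ _ _], head=0, tail=1, size=1
write(50): buf=[50 50 _ _ _ _], head=0, tail=2, size=2
write(12): buf=[50 50 12 _ _ _], head=0, tail=3, size=3
write(72): buf=[50 50 12 72 _ _], head=0, tail=4, size=4
read(): buf=[_ 50 12 72 _ _], head=1, tail=4, size=3
read(): buf=[_ _ 12 72 _ _], head=2, tail=4, size=2
read(): buf=[_ _ _ 72 _ _], head=3, tail=4, size=1
write(31): buf=[_ _ _ 72 31 _], head=3, tail=5, size=2
write(34): buf=[_ _ _ 72 31 34], head=3, tail=0, size=3
write(34): buf=[34 _ _ 72 31 34], head=3, tail=1, size=4
read(): buf=[34 _ _ _ 31 34], head=4, tail=1, size=3
read(): buf=[34 _ _ _ _ 34], head=5, tail=1, size=2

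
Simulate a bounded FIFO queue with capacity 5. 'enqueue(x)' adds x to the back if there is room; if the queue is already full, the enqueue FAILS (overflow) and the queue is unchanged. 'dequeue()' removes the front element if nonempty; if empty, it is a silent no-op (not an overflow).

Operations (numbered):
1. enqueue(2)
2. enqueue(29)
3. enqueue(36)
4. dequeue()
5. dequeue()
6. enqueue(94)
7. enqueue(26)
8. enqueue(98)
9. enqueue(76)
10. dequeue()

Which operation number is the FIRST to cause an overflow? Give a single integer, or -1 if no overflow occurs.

1. enqueue(2): size=1
2. enqueue(29): size=2
3. enqueue(36): size=3
4. dequeue(): size=2
5. dequeue(): size=1
6. enqueue(94): size=2
7. enqueue(26): size=3
8. enqueue(98): size=4
9. enqueue(76): size=5
10. dequeue(): size=4

Answer: -1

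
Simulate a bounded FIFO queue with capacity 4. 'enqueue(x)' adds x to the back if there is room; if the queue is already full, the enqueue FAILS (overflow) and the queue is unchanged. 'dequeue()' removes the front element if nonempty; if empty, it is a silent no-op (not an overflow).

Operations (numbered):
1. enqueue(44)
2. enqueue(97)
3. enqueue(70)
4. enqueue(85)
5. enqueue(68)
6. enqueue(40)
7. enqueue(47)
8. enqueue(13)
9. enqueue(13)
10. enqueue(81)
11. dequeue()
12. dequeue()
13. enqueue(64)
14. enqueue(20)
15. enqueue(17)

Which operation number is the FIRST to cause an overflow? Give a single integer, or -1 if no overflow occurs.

1. enqueue(44): size=1
2. enqueue(97): size=2
3. enqueue(70): size=3
4. enqueue(85): size=4
5. enqueue(68): size=4=cap → OVERFLOW (fail)
6. enqueue(40): size=4=cap → OVERFLOW (fail)
7. enqueue(47): size=4=cap → OVERFLOW (fail)
8. enqueue(13): size=4=cap → OVERFLOW (fail)
9. enqueue(13): size=4=cap → OVERFLOW (fail)
10. enqueue(81): size=4=cap → OVERFLOW (fail)
11. dequeue(): size=3
12. dequeue(): size=2
13. enqueue(64): size=3
14. enqueue(20): size=4
15. enqueue(17): size=4=cap → OVERFLOW (fail)

Answer: 5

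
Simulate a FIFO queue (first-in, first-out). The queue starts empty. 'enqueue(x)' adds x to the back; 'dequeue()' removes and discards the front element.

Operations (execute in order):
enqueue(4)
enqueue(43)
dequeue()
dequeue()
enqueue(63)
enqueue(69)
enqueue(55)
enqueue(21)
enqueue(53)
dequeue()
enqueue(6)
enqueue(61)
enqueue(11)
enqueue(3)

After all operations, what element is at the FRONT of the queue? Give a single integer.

Answer: 69

Derivation:
enqueue(4): queue = [4]
enqueue(43): queue = [4, 43]
dequeue(): queue = [43]
dequeue(): queue = []
enqueue(63): queue = [63]
enqueue(69): queue = [63, 69]
enqueue(55): queue = [63, 69, 55]
enqueue(21): queue = [63, 69, 55, 21]
enqueue(53): queue = [63, 69, 55, 21, 53]
dequeue(): queue = [69, 55, 21, 53]
enqueue(6): queue = [69, 55, 21, 53, 6]
enqueue(61): queue = [69, 55, 21, 53, 6, 61]
enqueue(11): queue = [69, 55, 21, 53, 6, 61, 11]
enqueue(3): queue = [69, 55, 21, 53, 6, 61, 11, 3]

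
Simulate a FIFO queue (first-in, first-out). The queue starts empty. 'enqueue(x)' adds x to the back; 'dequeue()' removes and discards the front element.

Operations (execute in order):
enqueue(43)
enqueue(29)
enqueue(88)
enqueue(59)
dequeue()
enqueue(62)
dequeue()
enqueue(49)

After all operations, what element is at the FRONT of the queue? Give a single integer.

enqueue(43): queue = [43]
enqueue(29): queue = [43, 29]
enqueue(88): queue = [43, 29, 88]
enqueue(59): queue = [43, 29, 88, 59]
dequeue(): queue = [29, 88, 59]
enqueue(62): queue = [29, 88, 59, 62]
dequeue(): queue = [88, 59, 62]
enqueue(49): queue = [88, 59, 62, 49]

Answer: 88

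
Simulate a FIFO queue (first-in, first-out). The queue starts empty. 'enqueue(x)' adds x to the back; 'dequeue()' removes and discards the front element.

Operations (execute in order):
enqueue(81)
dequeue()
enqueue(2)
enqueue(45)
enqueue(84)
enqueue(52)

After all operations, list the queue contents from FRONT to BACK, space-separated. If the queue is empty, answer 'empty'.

Answer: 2 45 84 52

Derivation:
enqueue(81): [81]
dequeue(): []
enqueue(2): [2]
enqueue(45): [2, 45]
enqueue(84): [2, 45, 84]
enqueue(52): [2, 45, 84, 52]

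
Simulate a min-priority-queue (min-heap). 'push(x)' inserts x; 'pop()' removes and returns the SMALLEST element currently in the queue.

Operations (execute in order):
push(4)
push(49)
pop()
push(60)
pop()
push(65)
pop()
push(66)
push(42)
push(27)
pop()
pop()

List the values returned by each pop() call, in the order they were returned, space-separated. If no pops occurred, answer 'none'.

Answer: 4 49 60 27 42

Derivation:
push(4): heap contents = [4]
push(49): heap contents = [4, 49]
pop() → 4: heap contents = [49]
push(60): heap contents = [49, 60]
pop() → 49: heap contents = [60]
push(65): heap contents = [60, 65]
pop() → 60: heap contents = [65]
push(66): heap contents = [65, 66]
push(42): heap contents = [42, 65, 66]
push(27): heap contents = [27, 42, 65, 66]
pop() → 27: heap contents = [42, 65, 66]
pop() → 42: heap contents = [65, 66]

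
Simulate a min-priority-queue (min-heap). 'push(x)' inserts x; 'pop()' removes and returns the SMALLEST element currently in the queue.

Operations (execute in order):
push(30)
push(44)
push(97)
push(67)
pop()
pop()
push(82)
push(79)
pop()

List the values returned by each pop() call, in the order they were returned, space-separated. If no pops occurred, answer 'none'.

Answer: 30 44 67

Derivation:
push(30): heap contents = [30]
push(44): heap contents = [30, 44]
push(97): heap contents = [30, 44, 97]
push(67): heap contents = [30, 44, 67, 97]
pop() → 30: heap contents = [44, 67, 97]
pop() → 44: heap contents = [67, 97]
push(82): heap contents = [67, 82, 97]
push(79): heap contents = [67, 79, 82, 97]
pop() → 67: heap contents = [79, 82, 97]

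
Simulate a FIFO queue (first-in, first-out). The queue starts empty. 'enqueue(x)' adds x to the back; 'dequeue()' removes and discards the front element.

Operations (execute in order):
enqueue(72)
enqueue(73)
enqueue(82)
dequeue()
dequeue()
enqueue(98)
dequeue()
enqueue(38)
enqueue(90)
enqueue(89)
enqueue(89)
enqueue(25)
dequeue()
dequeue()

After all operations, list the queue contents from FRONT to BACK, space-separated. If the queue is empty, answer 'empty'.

Answer: 90 89 89 25

Derivation:
enqueue(72): [72]
enqueue(73): [72, 73]
enqueue(82): [72, 73, 82]
dequeue(): [73, 82]
dequeue(): [82]
enqueue(98): [82, 98]
dequeue(): [98]
enqueue(38): [98, 38]
enqueue(90): [98, 38, 90]
enqueue(89): [98, 38, 90, 89]
enqueue(89): [98, 38, 90, 89, 89]
enqueue(25): [98, 38, 90, 89, 89, 25]
dequeue(): [38, 90, 89, 89, 25]
dequeue(): [90, 89, 89, 25]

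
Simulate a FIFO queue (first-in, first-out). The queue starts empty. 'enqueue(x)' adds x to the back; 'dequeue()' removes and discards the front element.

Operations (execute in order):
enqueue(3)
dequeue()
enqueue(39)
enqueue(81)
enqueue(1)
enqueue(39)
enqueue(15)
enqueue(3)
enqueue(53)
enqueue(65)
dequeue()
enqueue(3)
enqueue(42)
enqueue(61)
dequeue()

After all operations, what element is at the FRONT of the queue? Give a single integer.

enqueue(3): queue = [3]
dequeue(): queue = []
enqueue(39): queue = [39]
enqueue(81): queue = [39, 81]
enqueue(1): queue = [39, 81, 1]
enqueue(39): queue = [39, 81, 1, 39]
enqueue(15): queue = [39, 81, 1, 39, 15]
enqueue(3): queue = [39, 81, 1, 39, 15, 3]
enqueue(53): queue = [39, 81, 1, 39, 15, 3, 53]
enqueue(65): queue = [39, 81, 1, 39, 15, 3, 53, 65]
dequeue(): queue = [81, 1, 39, 15, 3, 53, 65]
enqueue(3): queue = [81, 1, 39, 15, 3, 53, 65, 3]
enqueue(42): queue = [81, 1, 39, 15, 3, 53, 65, 3, 42]
enqueue(61): queue = [81, 1, 39, 15, 3, 53, 65, 3, 42, 61]
dequeue(): queue = [1, 39, 15, 3, 53, 65, 3, 42, 61]

Answer: 1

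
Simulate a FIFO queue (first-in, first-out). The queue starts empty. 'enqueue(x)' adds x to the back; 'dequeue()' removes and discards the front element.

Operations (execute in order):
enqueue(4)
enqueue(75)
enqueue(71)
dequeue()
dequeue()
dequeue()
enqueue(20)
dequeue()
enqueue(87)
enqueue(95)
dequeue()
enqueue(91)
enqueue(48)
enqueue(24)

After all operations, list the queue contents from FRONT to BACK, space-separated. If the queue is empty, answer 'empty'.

Answer: 95 91 48 24

Derivation:
enqueue(4): [4]
enqueue(75): [4, 75]
enqueue(71): [4, 75, 71]
dequeue(): [75, 71]
dequeue(): [71]
dequeue(): []
enqueue(20): [20]
dequeue(): []
enqueue(87): [87]
enqueue(95): [87, 95]
dequeue(): [95]
enqueue(91): [95, 91]
enqueue(48): [95, 91, 48]
enqueue(24): [95, 91, 48, 24]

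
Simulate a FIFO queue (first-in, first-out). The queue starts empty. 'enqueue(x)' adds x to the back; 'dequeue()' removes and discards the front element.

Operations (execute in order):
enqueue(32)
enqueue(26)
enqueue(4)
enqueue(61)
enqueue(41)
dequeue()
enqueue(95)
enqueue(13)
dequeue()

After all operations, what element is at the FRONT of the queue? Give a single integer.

Answer: 4

Derivation:
enqueue(32): queue = [32]
enqueue(26): queue = [32, 26]
enqueue(4): queue = [32, 26, 4]
enqueue(61): queue = [32, 26, 4, 61]
enqueue(41): queue = [32, 26, 4, 61, 41]
dequeue(): queue = [26, 4, 61, 41]
enqueue(95): queue = [26, 4, 61, 41, 95]
enqueue(13): queue = [26, 4, 61, 41, 95, 13]
dequeue(): queue = [4, 61, 41, 95, 13]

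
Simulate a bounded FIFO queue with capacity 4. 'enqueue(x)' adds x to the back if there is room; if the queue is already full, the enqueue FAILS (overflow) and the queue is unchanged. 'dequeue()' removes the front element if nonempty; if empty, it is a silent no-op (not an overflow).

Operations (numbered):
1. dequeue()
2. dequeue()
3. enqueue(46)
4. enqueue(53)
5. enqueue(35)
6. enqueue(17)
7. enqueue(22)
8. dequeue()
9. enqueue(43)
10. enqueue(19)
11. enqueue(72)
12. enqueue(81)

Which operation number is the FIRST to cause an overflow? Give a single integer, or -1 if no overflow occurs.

1. dequeue(): empty, no-op, size=0
2. dequeue(): empty, no-op, size=0
3. enqueue(46): size=1
4. enqueue(53): size=2
5. enqueue(35): size=3
6. enqueue(17): size=4
7. enqueue(22): size=4=cap → OVERFLOW (fail)
8. dequeue(): size=3
9. enqueue(43): size=4
10. enqueue(19): size=4=cap → OVERFLOW (fail)
11. enqueue(72): size=4=cap → OVERFLOW (fail)
12. enqueue(81): size=4=cap → OVERFLOW (fail)

Answer: 7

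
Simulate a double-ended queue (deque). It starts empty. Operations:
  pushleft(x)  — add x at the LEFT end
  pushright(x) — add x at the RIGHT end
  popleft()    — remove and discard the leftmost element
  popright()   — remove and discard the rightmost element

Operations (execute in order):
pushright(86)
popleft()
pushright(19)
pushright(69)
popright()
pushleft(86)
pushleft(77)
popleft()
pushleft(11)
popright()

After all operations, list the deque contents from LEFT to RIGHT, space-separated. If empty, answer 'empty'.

pushright(86): [86]
popleft(): []
pushright(19): [19]
pushright(69): [19, 69]
popright(): [19]
pushleft(86): [86, 19]
pushleft(77): [77, 86, 19]
popleft(): [86, 19]
pushleft(11): [11, 86, 19]
popright(): [11, 86]

Answer: 11 86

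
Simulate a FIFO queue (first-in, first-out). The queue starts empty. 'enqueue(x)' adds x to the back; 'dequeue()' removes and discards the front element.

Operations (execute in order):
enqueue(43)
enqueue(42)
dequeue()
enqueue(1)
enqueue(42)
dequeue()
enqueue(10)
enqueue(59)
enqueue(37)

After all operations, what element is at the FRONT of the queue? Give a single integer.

enqueue(43): queue = [43]
enqueue(42): queue = [43, 42]
dequeue(): queue = [42]
enqueue(1): queue = [42, 1]
enqueue(42): queue = [42, 1, 42]
dequeue(): queue = [1, 42]
enqueue(10): queue = [1, 42, 10]
enqueue(59): queue = [1, 42, 10, 59]
enqueue(37): queue = [1, 42, 10, 59, 37]

Answer: 1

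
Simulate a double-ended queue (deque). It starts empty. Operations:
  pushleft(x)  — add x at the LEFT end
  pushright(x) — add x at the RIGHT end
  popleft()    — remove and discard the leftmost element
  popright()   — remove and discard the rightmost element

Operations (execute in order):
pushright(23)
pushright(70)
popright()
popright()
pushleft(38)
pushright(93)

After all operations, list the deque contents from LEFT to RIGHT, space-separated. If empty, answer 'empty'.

Answer: 38 93

Derivation:
pushright(23): [23]
pushright(70): [23, 70]
popright(): [23]
popright(): []
pushleft(38): [38]
pushright(93): [38, 93]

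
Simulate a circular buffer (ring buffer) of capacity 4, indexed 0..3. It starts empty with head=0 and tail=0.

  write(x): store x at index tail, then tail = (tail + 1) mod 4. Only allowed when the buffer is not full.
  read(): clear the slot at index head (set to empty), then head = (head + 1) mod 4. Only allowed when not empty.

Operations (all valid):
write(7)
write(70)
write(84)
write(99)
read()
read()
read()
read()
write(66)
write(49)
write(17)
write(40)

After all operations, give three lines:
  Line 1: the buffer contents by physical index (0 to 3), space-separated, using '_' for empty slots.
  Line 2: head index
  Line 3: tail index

write(7): buf=[7 _ _ _], head=0, tail=1, size=1
write(70): buf=[7 70 _ _], head=0, tail=2, size=2
write(84): buf=[7 70 84 _], head=0, tail=3, size=3
write(99): buf=[7 70 84 99], head=0, tail=0, size=4
read(): buf=[_ 70 84 99], head=1, tail=0, size=3
read(): buf=[_ _ 84 99], head=2, tail=0, size=2
read(): buf=[_ _ _ 99], head=3, tail=0, size=1
read(): buf=[_ _ _ _], head=0, tail=0, size=0
write(66): buf=[66 _ _ _], head=0, tail=1, size=1
write(49): buf=[66 49 _ _], head=0, tail=2, size=2
write(17): buf=[66 49 17 _], head=0, tail=3, size=3
write(40): buf=[66 49 17 40], head=0, tail=0, size=4

Answer: 66 49 17 40
0
0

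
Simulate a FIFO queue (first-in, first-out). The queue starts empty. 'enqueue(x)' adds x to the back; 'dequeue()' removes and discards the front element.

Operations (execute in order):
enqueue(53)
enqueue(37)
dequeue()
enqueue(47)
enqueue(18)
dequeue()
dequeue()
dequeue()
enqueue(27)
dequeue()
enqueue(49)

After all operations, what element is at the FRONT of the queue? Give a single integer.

enqueue(53): queue = [53]
enqueue(37): queue = [53, 37]
dequeue(): queue = [37]
enqueue(47): queue = [37, 47]
enqueue(18): queue = [37, 47, 18]
dequeue(): queue = [47, 18]
dequeue(): queue = [18]
dequeue(): queue = []
enqueue(27): queue = [27]
dequeue(): queue = []
enqueue(49): queue = [49]

Answer: 49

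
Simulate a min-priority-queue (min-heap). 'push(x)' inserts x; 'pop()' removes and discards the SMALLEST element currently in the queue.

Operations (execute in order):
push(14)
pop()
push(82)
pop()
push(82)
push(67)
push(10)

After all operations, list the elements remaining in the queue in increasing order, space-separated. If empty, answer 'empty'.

push(14): heap contents = [14]
pop() → 14: heap contents = []
push(82): heap contents = [82]
pop() → 82: heap contents = []
push(82): heap contents = [82]
push(67): heap contents = [67, 82]
push(10): heap contents = [10, 67, 82]

Answer: 10 67 82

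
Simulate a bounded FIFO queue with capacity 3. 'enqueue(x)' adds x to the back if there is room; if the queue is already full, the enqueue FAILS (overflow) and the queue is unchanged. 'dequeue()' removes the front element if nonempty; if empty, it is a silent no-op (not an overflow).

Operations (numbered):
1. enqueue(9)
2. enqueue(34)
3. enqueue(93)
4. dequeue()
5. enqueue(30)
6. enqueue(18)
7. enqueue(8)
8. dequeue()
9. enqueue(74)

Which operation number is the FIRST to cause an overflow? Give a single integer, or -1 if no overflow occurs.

Answer: 6

Derivation:
1. enqueue(9): size=1
2. enqueue(34): size=2
3. enqueue(93): size=3
4. dequeue(): size=2
5. enqueue(30): size=3
6. enqueue(18): size=3=cap → OVERFLOW (fail)
7. enqueue(8): size=3=cap → OVERFLOW (fail)
8. dequeue(): size=2
9. enqueue(74): size=3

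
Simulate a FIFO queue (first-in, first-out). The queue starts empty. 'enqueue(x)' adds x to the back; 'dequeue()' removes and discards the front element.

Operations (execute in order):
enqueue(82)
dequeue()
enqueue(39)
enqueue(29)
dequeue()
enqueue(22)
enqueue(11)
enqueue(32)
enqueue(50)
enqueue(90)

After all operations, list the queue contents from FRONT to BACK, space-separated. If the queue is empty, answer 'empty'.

enqueue(82): [82]
dequeue(): []
enqueue(39): [39]
enqueue(29): [39, 29]
dequeue(): [29]
enqueue(22): [29, 22]
enqueue(11): [29, 22, 11]
enqueue(32): [29, 22, 11, 32]
enqueue(50): [29, 22, 11, 32, 50]
enqueue(90): [29, 22, 11, 32, 50, 90]

Answer: 29 22 11 32 50 90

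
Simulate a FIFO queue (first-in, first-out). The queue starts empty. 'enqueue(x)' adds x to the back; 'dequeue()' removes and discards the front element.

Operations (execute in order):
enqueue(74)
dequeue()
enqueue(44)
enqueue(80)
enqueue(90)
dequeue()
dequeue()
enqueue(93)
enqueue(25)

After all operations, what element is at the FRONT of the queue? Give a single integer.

Answer: 90

Derivation:
enqueue(74): queue = [74]
dequeue(): queue = []
enqueue(44): queue = [44]
enqueue(80): queue = [44, 80]
enqueue(90): queue = [44, 80, 90]
dequeue(): queue = [80, 90]
dequeue(): queue = [90]
enqueue(93): queue = [90, 93]
enqueue(25): queue = [90, 93, 25]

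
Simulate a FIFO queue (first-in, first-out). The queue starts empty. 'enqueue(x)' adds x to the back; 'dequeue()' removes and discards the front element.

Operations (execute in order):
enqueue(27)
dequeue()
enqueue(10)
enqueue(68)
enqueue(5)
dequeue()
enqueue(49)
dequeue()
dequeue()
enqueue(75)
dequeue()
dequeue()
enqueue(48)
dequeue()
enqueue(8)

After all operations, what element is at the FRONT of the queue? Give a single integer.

Answer: 8

Derivation:
enqueue(27): queue = [27]
dequeue(): queue = []
enqueue(10): queue = [10]
enqueue(68): queue = [10, 68]
enqueue(5): queue = [10, 68, 5]
dequeue(): queue = [68, 5]
enqueue(49): queue = [68, 5, 49]
dequeue(): queue = [5, 49]
dequeue(): queue = [49]
enqueue(75): queue = [49, 75]
dequeue(): queue = [75]
dequeue(): queue = []
enqueue(48): queue = [48]
dequeue(): queue = []
enqueue(8): queue = [8]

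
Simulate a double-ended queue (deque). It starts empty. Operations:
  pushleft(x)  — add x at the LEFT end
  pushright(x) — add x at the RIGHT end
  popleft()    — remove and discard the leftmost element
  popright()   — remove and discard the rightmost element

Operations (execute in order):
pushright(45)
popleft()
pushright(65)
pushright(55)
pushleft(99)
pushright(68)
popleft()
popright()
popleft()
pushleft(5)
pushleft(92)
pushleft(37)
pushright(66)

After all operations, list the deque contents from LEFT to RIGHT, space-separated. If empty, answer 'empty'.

pushright(45): [45]
popleft(): []
pushright(65): [65]
pushright(55): [65, 55]
pushleft(99): [99, 65, 55]
pushright(68): [99, 65, 55, 68]
popleft(): [65, 55, 68]
popright(): [65, 55]
popleft(): [55]
pushleft(5): [5, 55]
pushleft(92): [92, 5, 55]
pushleft(37): [37, 92, 5, 55]
pushright(66): [37, 92, 5, 55, 66]

Answer: 37 92 5 55 66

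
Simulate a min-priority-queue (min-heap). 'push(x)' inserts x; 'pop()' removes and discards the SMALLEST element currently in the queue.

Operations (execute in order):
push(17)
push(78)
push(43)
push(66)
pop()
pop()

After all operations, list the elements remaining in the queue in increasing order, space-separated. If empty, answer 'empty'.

push(17): heap contents = [17]
push(78): heap contents = [17, 78]
push(43): heap contents = [17, 43, 78]
push(66): heap contents = [17, 43, 66, 78]
pop() → 17: heap contents = [43, 66, 78]
pop() → 43: heap contents = [66, 78]

Answer: 66 78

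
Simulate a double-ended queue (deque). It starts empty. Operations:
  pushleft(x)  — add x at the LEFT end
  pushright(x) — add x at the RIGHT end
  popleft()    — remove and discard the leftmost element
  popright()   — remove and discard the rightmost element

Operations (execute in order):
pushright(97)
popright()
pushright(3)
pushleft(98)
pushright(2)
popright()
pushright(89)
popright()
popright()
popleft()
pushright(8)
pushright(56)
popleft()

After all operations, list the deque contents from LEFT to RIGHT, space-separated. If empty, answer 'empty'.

Answer: 56

Derivation:
pushright(97): [97]
popright(): []
pushright(3): [3]
pushleft(98): [98, 3]
pushright(2): [98, 3, 2]
popright(): [98, 3]
pushright(89): [98, 3, 89]
popright(): [98, 3]
popright(): [98]
popleft(): []
pushright(8): [8]
pushright(56): [8, 56]
popleft(): [56]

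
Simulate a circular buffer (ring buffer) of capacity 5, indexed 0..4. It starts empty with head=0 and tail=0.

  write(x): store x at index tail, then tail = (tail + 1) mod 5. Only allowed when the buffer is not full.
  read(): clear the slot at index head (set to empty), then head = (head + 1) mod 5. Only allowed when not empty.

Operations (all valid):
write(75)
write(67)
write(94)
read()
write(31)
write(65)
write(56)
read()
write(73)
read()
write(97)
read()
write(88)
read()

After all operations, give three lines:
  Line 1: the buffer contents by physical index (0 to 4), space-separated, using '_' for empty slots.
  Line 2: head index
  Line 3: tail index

Answer: 56 73 97 88 _
0
4

Derivation:
write(75): buf=[75 _ _ _ _], head=0, tail=1, size=1
write(67): buf=[75 67 _ _ _], head=0, tail=2, size=2
write(94): buf=[75 67 94 _ _], head=0, tail=3, size=3
read(): buf=[_ 67 94 _ _], head=1, tail=3, size=2
write(31): buf=[_ 67 94 31 _], head=1, tail=4, size=3
write(65): buf=[_ 67 94 31 65], head=1, tail=0, size=4
write(56): buf=[56 67 94 31 65], head=1, tail=1, size=5
read(): buf=[56 _ 94 31 65], head=2, tail=1, size=4
write(73): buf=[56 73 94 31 65], head=2, tail=2, size=5
read(): buf=[56 73 _ 31 65], head=3, tail=2, size=4
write(97): buf=[56 73 97 31 65], head=3, tail=3, size=5
read(): buf=[56 73 97 _ 65], head=4, tail=3, size=4
write(88): buf=[56 73 97 88 65], head=4, tail=4, size=5
read(): buf=[56 73 97 88 _], head=0, tail=4, size=4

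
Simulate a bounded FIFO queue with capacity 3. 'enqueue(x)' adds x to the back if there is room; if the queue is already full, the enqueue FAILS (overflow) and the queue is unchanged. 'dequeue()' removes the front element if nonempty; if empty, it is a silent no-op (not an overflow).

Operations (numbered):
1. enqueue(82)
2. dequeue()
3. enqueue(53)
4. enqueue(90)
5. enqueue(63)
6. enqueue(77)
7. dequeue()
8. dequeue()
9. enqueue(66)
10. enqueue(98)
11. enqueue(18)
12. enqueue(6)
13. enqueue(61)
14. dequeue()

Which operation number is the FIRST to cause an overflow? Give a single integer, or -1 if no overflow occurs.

Answer: 6

Derivation:
1. enqueue(82): size=1
2. dequeue(): size=0
3. enqueue(53): size=1
4. enqueue(90): size=2
5. enqueue(63): size=3
6. enqueue(77): size=3=cap → OVERFLOW (fail)
7. dequeue(): size=2
8. dequeue(): size=1
9. enqueue(66): size=2
10. enqueue(98): size=3
11. enqueue(18): size=3=cap → OVERFLOW (fail)
12. enqueue(6): size=3=cap → OVERFLOW (fail)
13. enqueue(61): size=3=cap → OVERFLOW (fail)
14. dequeue(): size=2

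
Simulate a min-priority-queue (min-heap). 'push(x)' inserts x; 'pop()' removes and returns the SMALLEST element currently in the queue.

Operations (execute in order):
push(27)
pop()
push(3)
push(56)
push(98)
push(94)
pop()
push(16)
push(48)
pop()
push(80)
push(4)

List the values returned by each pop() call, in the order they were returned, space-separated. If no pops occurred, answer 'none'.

Answer: 27 3 16

Derivation:
push(27): heap contents = [27]
pop() → 27: heap contents = []
push(3): heap contents = [3]
push(56): heap contents = [3, 56]
push(98): heap contents = [3, 56, 98]
push(94): heap contents = [3, 56, 94, 98]
pop() → 3: heap contents = [56, 94, 98]
push(16): heap contents = [16, 56, 94, 98]
push(48): heap contents = [16, 48, 56, 94, 98]
pop() → 16: heap contents = [48, 56, 94, 98]
push(80): heap contents = [48, 56, 80, 94, 98]
push(4): heap contents = [4, 48, 56, 80, 94, 98]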